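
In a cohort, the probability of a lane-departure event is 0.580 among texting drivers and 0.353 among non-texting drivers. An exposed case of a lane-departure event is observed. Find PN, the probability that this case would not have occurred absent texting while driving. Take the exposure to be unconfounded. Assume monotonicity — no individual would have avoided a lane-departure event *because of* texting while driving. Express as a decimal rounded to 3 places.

PN ≈ 0.391

Let p₁ = 0.58, p₀ = 0.353.
Under exogeneity and monotonicity, PN = (p₁ − p₀) / p₁.
PN = (0.58 − 0.353) / 0.58 = 0.227 / 0.58 ≈ 0.3914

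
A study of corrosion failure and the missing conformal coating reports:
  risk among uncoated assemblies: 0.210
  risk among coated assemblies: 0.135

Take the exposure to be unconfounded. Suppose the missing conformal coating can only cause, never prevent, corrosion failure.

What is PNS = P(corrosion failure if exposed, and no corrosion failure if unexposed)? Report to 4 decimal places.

Let p₁ = 0.21, p₀ = 0.135.
Under exogeneity and monotonicity, PNS = p₁ − p₀.
PNS = 0.21 − 0.135 = 0.075

PNS ≈ 0.0750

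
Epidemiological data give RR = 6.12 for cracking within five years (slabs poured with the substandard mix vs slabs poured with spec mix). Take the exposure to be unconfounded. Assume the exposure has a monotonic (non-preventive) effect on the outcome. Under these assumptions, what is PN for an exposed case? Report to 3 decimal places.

Under exogeneity and monotonicity, PN = (RR − 1) / RR = 1 − 1/RR.
PN = (6.12 − 1) / 6.12 = 5.12 / 6.12 ≈ 0.8366

PN ≈ 0.837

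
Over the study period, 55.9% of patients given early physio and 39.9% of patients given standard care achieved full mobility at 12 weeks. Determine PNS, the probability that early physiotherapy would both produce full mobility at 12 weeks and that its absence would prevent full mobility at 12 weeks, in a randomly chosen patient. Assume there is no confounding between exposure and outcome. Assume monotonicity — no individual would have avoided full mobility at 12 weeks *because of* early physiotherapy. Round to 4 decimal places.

PNS ≈ 0.1600

p₁ = 0.559, p₀ = 0.399.
Under exogeneity and monotonicity, PNS = p₁ − p₀.
PNS = 0.559 − 0.399 = 0.16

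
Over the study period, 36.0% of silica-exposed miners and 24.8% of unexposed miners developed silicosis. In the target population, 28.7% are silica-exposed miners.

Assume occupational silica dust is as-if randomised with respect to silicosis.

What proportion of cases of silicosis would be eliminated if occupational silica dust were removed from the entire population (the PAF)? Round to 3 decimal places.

PAF ≈ 0.115

p₁ = 0.36, p₀ = 0.248.
Overall risk P(Y=1) = π·p₁ + (1−π)·p₀ = 0.287×0.36 + 0.713×0.248 = 0.28014.
Under exogeneity, PAF = [P(Y=1) − p₀] / P(Y=1).
PAF = (0.28014 − 0.248) / 0.28014 ≈ 0.1147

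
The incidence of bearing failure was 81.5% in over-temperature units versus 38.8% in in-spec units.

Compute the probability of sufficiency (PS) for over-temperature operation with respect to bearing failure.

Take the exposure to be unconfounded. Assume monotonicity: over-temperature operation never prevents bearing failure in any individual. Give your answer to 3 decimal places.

PS ≈ 0.698

p₁ = 0.815, p₀ = 0.388.
Under exogeneity and monotonicity, PS = (p₁ − p₀) / (1 − p₀).
PS = (0.815 − 0.388) / (1 − 0.388) = 0.427 / 0.612 ≈ 0.6977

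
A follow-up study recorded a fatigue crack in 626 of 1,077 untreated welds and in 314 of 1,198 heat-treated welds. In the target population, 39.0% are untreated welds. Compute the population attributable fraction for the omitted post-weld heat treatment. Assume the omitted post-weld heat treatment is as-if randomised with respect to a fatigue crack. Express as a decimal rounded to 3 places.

PAF ≈ 0.322

p₁ = P(outcome | exposed) = 626/1077 = 0.58124
p₀ = P(outcome | unexposed) = 314/1198 = 0.2621
Overall risk P(Y=1) = π·p₁ + (1−π)·p₀ = 0.39×0.58124 + 0.61×0.2621 = 0.38657.
Under exogeneity, PAF = [P(Y=1) − p₀] / P(Y=1).
PAF = (0.38657 − 0.2621) / 0.38657 ≈ 0.3220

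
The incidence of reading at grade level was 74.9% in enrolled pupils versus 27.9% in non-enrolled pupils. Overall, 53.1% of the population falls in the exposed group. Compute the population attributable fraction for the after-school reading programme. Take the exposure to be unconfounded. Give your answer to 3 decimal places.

p₁ = 0.749, p₀ = 0.279.
Overall risk P(Y=1) = π·p₁ + (1−π)·p₀ = 0.531×0.749 + 0.469×0.279 = 0.52857.
Under exogeneity, PAF = [P(Y=1) − p₀] / P(Y=1).
PAF = (0.52857 − 0.279) / 0.52857 ≈ 0.4722

PAF ≈ 0.472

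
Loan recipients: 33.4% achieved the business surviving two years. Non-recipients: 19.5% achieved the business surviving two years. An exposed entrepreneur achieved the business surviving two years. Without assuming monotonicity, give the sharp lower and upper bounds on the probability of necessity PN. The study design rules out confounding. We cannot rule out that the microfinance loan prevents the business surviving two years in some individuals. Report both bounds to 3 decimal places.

p₁ = 0.334, p₀ = 0.195.
Under exogeneity alone the bounds on PN are max{0,(p₁−p₀)/p₁} ≤ PN ≤ min{1,(1−p₀)/p₁}.
  lower = (p₁ − p₀)/p₁ = 0.139 / 0.334 ≈ 0.4162
  upper = min{1, (1 − p₀)/p₁} = 0.805 / 0.334 ≈ 2.4102 → capped at 1

0.416 ≤ PN ≤ 1.000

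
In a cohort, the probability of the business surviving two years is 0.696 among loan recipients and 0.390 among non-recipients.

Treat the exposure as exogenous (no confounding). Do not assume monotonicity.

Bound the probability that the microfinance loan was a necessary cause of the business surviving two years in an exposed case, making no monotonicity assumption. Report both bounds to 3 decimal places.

0.440 ≤ PN ≤ 0.876

Let p₁ = 0.696, p₀ = 0.39.
Under exogeneity alone the bounds on PN are max{0,(p₁−p₀)/p₁} ≤ PN ≤ min{1,(1−p₀)/p₁}.
  lower = (p₁ − p₀)/p₁ = 0.306 / 0.696 ≈ 0.4397
  upper = min{1, (1 − p₀)/p₁} = 0.61 / 0.696 ≈ 0.8764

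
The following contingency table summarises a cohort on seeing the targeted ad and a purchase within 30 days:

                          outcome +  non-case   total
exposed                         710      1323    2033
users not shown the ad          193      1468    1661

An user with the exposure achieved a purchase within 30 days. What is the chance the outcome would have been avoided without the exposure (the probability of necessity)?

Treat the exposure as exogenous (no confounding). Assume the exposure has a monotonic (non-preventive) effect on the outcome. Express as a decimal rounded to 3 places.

p₁ = P(outcome | exposed) = 710/2033 = 0.34924
p₀ = P(outcome | unexposed) = 193/1661 = 0.1162
Under exogeneity and monotonicity, PN = (p₁ − p₀)/p₁.
PN = (0.34924 − 0.1162) / 0.34924 ≈ 0.6673

PN ≈ 0.667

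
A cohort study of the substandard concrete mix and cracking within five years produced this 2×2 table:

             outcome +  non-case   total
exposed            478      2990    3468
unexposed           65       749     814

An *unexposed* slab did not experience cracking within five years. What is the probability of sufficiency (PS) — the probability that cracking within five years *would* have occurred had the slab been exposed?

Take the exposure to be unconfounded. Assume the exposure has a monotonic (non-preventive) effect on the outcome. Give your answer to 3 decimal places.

p₁ = P(outcome | exposed) = 478/3468 = 0.13783
p₀ = P(outcome | unexposed) = 65/814 = 0.079853
Under exogeneity and monotonicity, PS = (p₁ − p₀)/(1 − p₀).
PS = (0.13783 − 0.079853) / 0.92015 ≈ 0.0630

PS ≈ 0.063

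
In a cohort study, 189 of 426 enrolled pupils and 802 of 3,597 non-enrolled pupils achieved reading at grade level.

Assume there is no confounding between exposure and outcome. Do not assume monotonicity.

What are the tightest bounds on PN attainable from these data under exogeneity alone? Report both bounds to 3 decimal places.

p₁ = P(outcome | exposed) = 189/426 = 0.44366
p₀ = P(outcome | unexposed) = 802/3597 = 0.22296
Under exogeneity alone the bounds on PN are max{0,(p₁−p₀)/p₁} ≤ PN ≤ min{1,(1−p₀)/p₁}.
  lower = (p₁ − p₀)/p₁ = 0.2207 / 0.44366 ≈ 0.4974
  upper = min{1, (1 − p₀)/p₁} = 0.77704 / 0.44366 ≈ 1.7514 → capped at 1

0.497 ≤ PN ≤ 1.000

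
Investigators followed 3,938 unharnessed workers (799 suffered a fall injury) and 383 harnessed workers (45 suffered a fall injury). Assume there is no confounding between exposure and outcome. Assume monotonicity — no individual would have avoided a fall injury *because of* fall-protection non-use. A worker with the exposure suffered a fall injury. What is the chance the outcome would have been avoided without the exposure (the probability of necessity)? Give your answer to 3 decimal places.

PN ≈ 0.421

p₁ = P(outcome | exposed) = 799/3938 = 0.20289
p₀ = P(outcome | unexposed) = 45/383 = 0.11749
Under exogeneity and monotonicity, PN = (p₁ − p₀) / p₁.
PN = (0.20289 − 0.11749) / 0.20289 = 0.085401 / 0.20289 ≈ 0.4209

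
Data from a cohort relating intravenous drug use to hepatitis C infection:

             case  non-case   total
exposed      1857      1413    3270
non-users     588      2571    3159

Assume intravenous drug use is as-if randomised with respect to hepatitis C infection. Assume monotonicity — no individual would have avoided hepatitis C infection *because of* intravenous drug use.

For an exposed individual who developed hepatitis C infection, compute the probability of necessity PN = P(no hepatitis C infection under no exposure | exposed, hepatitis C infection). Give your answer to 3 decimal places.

p₁ = P(outcome | exposed) = 1857/3270 = 0.56789
p₀ = P(outcome | unexposed) = 588/3159 = 0.18613
Under exogeneity and monotonicity, PN = (p₁ − p₀) / p₁.
PN = (0.56789 − 0.18613) / 0.56789 = 0.38176 / 0.56789 ≈ 0.6722

PN ≈ 0.672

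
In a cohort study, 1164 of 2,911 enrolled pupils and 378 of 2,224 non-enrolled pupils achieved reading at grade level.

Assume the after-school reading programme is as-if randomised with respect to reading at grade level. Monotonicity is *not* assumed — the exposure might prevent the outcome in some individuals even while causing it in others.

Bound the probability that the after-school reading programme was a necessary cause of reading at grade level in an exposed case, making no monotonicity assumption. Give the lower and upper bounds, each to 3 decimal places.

0.575 ≤ PN ≤ 1.000

p₁ = P(outcome | exposed) = 1164/2911 = 0.39986
p₀ = P(outcome | unexposed) = 378/2224 = 0.16996
Under exogeneity alone the bounds on PN are max{0,(p₁−p₀)/p₁} ≤ PN ≤ min{1,(1−p₀)/p₁}.
  lower = (p₁ − p₀)/p₁ = 0.2299 / 0.39986 ≈ 0.5749
  upper = min{1, (1 − p₀)/p₁} = 0.83004 / 0.39986 ≈ 2.0758 → capped at 1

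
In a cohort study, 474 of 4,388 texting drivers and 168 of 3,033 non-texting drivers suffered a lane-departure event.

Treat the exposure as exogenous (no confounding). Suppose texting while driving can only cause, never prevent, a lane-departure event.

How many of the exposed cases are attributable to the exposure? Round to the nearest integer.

about 231 cases

p₁ = P(outcome | exposed) = 474/4388 = 0.10802
p₀ = P(outcome | unexposed) = 168/3033 = 0.055391
PN = (p₁ − p₀)/p₁ = (0.10802 − 0.055391) / 0.10802 ≈ 0.48723.
Attributable cases ≈ PN × (exposed cases) = 0.48723 × 474 ≈ 230.95.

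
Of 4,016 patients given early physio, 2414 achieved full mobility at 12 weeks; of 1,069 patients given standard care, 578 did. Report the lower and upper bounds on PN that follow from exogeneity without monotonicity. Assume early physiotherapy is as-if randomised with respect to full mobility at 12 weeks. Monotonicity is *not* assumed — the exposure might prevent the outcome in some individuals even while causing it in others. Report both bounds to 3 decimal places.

0.100 ≤ PN ≤ 0.764

p₁ = P(outcome | exposed) = 2414/4016 = 0.6011
p₀ = P(outcome | unexposed) = 578/1069 = 0.54069
Under exogeneity alone the bounds on PN are max{0,(p₁−p₀)/p₁} ≤ PN ≤ min{1,(1−p₀)/p₁}.
  lower = (p₁ − p₀)/p₁ = 0.060403 / 0.6011 ≈ 0.1005
  upper = min{1, (1 − p₀)/p₁} = 0.45931 / 0.6011 ≈ 0.7641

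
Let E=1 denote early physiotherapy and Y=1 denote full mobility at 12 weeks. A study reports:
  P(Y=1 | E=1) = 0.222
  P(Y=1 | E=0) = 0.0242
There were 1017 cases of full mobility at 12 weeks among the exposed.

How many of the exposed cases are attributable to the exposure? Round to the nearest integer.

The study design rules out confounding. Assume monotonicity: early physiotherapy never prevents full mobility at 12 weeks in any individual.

about 906 cases

Let p₁ = 0.222, p₀ = 0.0242.
PN = (p₁ − p₀)/p₁ = (0.222 − 0.0242) / 0.222 ≈ 0.89099.
Attributable cases ≈ PN × (exposed cases) = 0.89099 × 1017 ≈ 906.14.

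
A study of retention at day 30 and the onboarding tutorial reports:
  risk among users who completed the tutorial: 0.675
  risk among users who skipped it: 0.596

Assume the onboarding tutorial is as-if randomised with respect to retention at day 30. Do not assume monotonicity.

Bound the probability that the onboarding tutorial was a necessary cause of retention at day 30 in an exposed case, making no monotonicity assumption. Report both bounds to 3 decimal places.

Let p₁ = 0.675, p₀ = 0.596.
Under exogeneity alone the bounds on PN are max{0,(p₁−p₀)/p₁} ≤ PN ≤ min{1,(1−p₀)/p₁}.
  lower = (p₁ − p₀)/p₁ = 0.079 / 0.675 ≈ 0.1170
  upper = min{1, (1 − p₀)/p₁} = 0.404 / 0.675 ≈ 0.5985

0.117 ≤ PN ≤ 0.599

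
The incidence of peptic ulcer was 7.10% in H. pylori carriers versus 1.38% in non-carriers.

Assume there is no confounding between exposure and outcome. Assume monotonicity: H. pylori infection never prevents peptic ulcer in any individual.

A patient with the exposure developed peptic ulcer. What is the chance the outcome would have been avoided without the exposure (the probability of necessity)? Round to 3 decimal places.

p₁ = 0.071, p₀ = 0.0138.
Under exogeneity and monotonicity, PN = (p₁ − p₀) / p₁.
PN = (0.071 − 0.0138) / 0.071 = 0.0572 / 0.071 ≈ 0.8056

PN ≈ 0.806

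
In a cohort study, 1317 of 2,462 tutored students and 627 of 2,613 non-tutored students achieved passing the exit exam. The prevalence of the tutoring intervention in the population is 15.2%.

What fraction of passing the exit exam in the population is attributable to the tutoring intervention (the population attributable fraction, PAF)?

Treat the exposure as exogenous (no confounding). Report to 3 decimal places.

p₁ = P(outcome | exposed) = 1317/2462 = 0.53493
p₀ = P(outcome | unexposed) = 627/2613 = 0.23995
Overall risk P(Y=1) = π·p₁ + (1−π)·p₀ = 0.152×0.53493 + 0.848×0.23995 = 0.28479.
Under exogeneity, PAF = [P(Y=1) − p₀] / P(Y=1).
PAF = (0.28479 − 0.23995) / 0.28479 ≈ 0.1574

PAF ≈ 0.157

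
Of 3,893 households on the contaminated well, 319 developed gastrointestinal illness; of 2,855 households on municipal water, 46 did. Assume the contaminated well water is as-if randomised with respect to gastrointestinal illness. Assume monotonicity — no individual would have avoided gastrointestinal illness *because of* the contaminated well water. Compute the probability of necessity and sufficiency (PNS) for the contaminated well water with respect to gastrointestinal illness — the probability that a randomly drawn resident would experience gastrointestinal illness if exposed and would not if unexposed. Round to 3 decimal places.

p₁ = P(outcome | exposed) = 319/3893 = 0.081942
p₀ = P(outcome | unexposed) = 46/2855 = 0.016112
Under exogeneity and monotonicity, PNS = p₁ − p₀.
PNS = 0.081942 − 0.016112 = 0.06583

PNS ≈ 0.066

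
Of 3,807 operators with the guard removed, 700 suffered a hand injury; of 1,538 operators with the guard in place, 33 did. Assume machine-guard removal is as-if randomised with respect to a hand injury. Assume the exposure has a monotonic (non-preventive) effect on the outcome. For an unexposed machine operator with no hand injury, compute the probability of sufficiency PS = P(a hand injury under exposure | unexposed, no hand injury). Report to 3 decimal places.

PS ≈ 0.166

p₁ = P(outcome | exposed) = 700/3807 = 0.18387
p₀ = P(outcome | unexposed) = 33/1538 = 0.021456
Under exogeneity and monotonicity, PS = (p₁ − p₀) / (1 − p₀).
PS = (0.18387 − 0.021456) / (1 − 0.021456) = 0.16242 / 0.97854 ≈ 0.1660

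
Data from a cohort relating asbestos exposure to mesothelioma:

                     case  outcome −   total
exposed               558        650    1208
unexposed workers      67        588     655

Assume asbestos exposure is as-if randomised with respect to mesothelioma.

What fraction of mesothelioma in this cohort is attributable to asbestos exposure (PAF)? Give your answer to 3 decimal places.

PAF ≈ 0.695

p₁ = P(outcome | exposed) = 558/1208 = 0.46192
p₀ = P(outcome | unexposed) = 67/655 = 0.10229
Exposure prevalence π = 1208/1863 = 0.64842; overall risk P(Y=1) = 0.33548.
Under exogeneity, PAF = [P(Y=1) − p₀]/P(Y=1).
PAF = (0.33548 − 0.10229) / 0.33548 ≈ 0.6951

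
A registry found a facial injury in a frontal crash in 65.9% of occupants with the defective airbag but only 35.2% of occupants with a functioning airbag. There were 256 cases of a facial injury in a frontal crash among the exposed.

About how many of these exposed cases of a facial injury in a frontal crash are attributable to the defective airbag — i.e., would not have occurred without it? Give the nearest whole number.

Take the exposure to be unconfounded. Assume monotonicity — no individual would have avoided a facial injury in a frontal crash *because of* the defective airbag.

p₁ = 0.659, p₀ = 0.352.
PN = (p₁ − p₀)/p₁ = (0.659 − 0.352) / 0.659 ≈ 0.46586.
Attributable cases ≈ PN × (exposed cases) = 0.46586 × 256 ≈ 119.26.

about 119 cases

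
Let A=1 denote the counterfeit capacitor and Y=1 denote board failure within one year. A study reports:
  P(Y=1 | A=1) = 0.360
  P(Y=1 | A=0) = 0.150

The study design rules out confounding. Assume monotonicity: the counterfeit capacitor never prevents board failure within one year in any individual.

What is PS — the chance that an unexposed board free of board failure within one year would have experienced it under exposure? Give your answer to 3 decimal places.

Let p₁ = 0.36, p₀ = 0.15.
Under exogeneity and monotonicity, PS = (p₁ − p₀) / (1 − p₀).
PS = (0.36 − 0.15) / (1 − 0.15) = 0.21 / 0.85 ≈ 0.2471

PS ≈ 0.247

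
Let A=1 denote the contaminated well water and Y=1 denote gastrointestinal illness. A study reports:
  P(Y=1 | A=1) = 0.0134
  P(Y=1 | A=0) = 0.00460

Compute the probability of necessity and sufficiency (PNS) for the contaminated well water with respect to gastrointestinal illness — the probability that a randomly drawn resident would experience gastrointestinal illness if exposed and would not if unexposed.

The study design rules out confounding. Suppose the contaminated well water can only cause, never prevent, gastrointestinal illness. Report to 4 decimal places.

PNS ≈ 0.0088

Let p₁ = 0.0134, p₀ = 0.0046.
Under exogeneity and monotonicity, PNS = p₁ − p₀.
PNS = 0.0134 − 0.0046 = 0.0088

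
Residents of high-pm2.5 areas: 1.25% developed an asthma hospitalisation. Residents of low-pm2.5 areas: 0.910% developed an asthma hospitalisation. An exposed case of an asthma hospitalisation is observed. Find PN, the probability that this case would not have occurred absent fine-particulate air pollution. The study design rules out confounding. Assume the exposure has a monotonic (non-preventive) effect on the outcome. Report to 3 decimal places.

p₁ = 0.0125, p₀ = 0.0091.
Under exogeneity and monotonicity, PN = (p₁ − p₀) / p₁.
PN = (0.0125 − 0.0091) / 0.0125 = 0.0034 / 0.0125 ≈ 0.2720

PN ≈ 0.272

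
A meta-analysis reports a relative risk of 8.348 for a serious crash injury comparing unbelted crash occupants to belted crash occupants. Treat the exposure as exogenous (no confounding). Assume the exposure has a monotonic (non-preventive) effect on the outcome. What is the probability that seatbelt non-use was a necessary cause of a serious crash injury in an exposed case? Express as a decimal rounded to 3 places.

PN ≈ 0.880

Under exogeneity and monotonicity, PN = (RR − 1) / RR = 1 − 1/RR.
PN = (8.348 − 1) / 8.348 = 7.348 / 8.348 ≈ 0.8802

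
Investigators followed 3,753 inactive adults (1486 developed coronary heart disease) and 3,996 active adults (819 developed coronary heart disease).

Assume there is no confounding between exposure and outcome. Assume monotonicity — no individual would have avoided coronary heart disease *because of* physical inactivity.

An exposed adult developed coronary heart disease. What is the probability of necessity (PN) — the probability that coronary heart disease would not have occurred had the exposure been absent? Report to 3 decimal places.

PN ≈ 0.482

p₁ = P(outcome | exposed) = 1486/3753 = 0.39595
p₀ = P(outcome | unexposed) = 819/3996 = 0.20495
Under exogeneity and monotonicity, PN = (p₁ − p₀) / p₁.
PN = (0.39595 − 0.20495) / 0.39595 = 0.19099 / 0.39595 ≈ 0.4824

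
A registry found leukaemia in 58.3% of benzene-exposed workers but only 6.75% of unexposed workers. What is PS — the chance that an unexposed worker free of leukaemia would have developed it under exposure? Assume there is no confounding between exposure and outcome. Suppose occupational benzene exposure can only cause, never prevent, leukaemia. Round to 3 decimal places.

PS ≈ 0.553

p₁ = 0.583, p₀ = 0.0675.
Under exogeneity and monotonicity, PS = (p₁ − p₀) / (1 − p₀).
PS = (0.583 − 0.0675) / (1 − 0.0675) = 0.5155 / 0.9325 ≈ 0.5528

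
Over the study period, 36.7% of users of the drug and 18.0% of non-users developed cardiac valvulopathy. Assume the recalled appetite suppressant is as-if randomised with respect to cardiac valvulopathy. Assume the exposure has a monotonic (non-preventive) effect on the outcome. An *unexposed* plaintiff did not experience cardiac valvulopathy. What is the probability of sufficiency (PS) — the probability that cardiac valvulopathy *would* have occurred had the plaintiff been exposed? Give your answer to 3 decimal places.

p₁ = 0.367, p₀ = 0.18.
Under exogeneity and monotonicity, PS = (p₁ − p₀) / (1 − p₀).
PS = (0.367 − 0.18) / (1 − 0.18) = 0.187 / 0.82 ≈ 0.2280

PS ≈ 0.228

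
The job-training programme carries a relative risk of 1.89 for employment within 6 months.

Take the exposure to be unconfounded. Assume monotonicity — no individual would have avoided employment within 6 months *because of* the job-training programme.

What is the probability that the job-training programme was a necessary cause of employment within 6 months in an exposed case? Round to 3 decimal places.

PN ≈ 0.471

Under exogeneity and monotonicity, PN = (RR − 1) / RR = 1 − 1/RR.
PN = (1.89 − 1) / 1.89 = 0.89 / 1.89 ≈ 0.4709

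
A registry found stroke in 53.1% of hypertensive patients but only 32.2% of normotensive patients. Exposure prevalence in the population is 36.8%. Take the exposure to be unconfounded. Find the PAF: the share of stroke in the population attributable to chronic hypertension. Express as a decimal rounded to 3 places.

PAF ≈ 0.193

p₁ = 0.531, p₀ = 0.322.
Overall risk P(Y=1) = π·p₁ + (1−π)·p₀ = 0.368×0.531 + 0.632×0.322 = 0.39891.
Under exogeneity, PAF = [P(Y=1) − p₀] / P(Y=1).
PAF = (0.39891 − 0.322) / 0.39891 ≈ 0.1928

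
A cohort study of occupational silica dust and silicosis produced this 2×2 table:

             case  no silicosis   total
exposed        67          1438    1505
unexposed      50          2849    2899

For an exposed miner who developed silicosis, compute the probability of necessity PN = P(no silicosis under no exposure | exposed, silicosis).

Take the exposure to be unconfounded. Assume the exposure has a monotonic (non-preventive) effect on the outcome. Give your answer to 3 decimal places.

PN ≈ 0.613

p₁ = P(outcome | exposed) = 67/1505 = 0.044518
p₀ = P(outcome | unexposed) = 50/2899 = 0.017247
Under exogeneity and monotonicity, PN = (p₁ − p₀) / p₁.
PN = (0.044518 − 0.017247) / 0.044518 = 0.027271 / 0.044518 ≈ 0.6126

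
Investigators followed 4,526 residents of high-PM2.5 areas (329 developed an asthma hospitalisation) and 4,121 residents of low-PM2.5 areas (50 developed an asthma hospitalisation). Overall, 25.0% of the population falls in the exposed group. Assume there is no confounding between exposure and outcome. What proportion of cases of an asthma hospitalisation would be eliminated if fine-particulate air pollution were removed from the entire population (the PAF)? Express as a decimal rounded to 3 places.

PAF ≈ 0.555

p₁ = P(outcome | exposed) = 329/4526 = 0.072691
p₀ = P(outcome | unexposed) = 50/4121 = 0.012133
Overall risk P(Y=1) = π·p₁ + (1−π)·p₀ = 0.25×0.072691 + 0.75×0.012133 = 0.027273.
Under exogeneity, PAF = [P(Y=1) − p₀] / P(Y=1).
PAF = (0.027273 − 0.012133) / 0.027273 ≈ 0.5551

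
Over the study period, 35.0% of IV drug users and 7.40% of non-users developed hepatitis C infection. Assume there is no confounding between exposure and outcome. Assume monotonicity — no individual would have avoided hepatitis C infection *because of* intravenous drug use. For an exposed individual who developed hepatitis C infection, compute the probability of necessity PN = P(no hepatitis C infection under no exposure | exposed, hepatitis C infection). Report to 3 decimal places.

p₁ = 0.35, p₀ = 0.074.
Under exogeneity and monotonicity, PN = (p₁ − p₀) / p₁.
PN = (0.35 − 0.074) / 0.35 = 0.276 / 0.35 ≈ 0.7886

PN ≈ 0.789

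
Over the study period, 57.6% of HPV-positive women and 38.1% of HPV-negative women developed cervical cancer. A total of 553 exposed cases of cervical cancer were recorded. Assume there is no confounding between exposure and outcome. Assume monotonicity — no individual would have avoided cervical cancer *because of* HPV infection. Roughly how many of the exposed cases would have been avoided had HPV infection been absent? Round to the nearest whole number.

about 187 cases

p₁ = 0.576, p₀ = 0.381.
PN = (p₁ − p₀)/p₁ = (0.576 − 0.381) / 0.576 ≈ 0.33854.
Attributable cases ≈ PN × (exposed cases) = 0.33854 × 553 ≈ 187.21.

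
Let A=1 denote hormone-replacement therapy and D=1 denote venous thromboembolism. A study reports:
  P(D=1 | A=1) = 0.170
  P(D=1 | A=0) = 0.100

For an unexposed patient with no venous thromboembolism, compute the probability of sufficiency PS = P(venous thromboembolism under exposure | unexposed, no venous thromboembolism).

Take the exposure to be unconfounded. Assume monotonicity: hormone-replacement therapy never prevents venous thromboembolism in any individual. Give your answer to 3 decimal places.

Let p₁ = 0.17, p₀ = 0.1.
Under exogeneity and monotonicity, PS = (p₁ − p₀) / (1 − p₀).
PS = (0.17 − 0.1) / (1 − 0.1) = 0.07 / 0.9 ≈ 0.0778

PS ≈ 0.078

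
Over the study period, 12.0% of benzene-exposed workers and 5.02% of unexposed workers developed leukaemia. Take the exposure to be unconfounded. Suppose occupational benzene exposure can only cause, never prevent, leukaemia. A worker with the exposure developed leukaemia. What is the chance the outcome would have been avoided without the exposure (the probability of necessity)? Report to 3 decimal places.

p₁ = 0.12, p₀ = 0.0502.
Under exogeneity and monotonicity, PN = (p₁ − p₀) / p₁.
PN = (0.12 − 0.0502) / 0.12 = 0.0698 / 0.12 ≈ 0.5817

PN ≈ 0.582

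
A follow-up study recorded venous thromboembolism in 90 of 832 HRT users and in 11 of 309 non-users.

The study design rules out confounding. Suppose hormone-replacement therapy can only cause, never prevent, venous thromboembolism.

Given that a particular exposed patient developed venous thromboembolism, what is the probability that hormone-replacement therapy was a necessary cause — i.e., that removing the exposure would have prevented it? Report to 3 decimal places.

PN ≈ 0.671

p₁ = P(outcome | exposed) = 90/832 = 0.10817
p₀ = P(outcome | unexposed) = 11/309 = 0.035599
Under exogeneity and monotonicity, PN = (p₁ − p₀) / p₁.
PN = (0.10817 − 0.035599) / 0.10817 = 0.072574 / 0.10817 ≈ 0.6709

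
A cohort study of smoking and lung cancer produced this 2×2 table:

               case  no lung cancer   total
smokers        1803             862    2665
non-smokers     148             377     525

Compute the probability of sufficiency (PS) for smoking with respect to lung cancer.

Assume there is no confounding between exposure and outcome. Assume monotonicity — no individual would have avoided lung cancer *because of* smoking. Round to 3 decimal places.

p₁ = P(outcome | exposed) = 1803/2665 = 0.67655
p₀ = P(outcome | unexposed) = 148/525 = 0.2819
Under exogeneity and monotonicity, PS = (p₁ − p₀)/(1 − p₀).
PS = (0.67655 − 0.2819) / 0.7181 ≈ 0.5496

PS ≈ 0.550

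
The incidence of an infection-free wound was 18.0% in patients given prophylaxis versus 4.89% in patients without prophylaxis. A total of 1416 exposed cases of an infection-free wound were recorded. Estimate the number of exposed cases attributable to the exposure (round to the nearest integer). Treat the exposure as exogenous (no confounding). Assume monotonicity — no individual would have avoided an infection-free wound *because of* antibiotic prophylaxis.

p₁ = 0.18, p₀ = 0.0489.
PN = (p₁ − p₀)/p₁ = (0.18 − 0.0489) / 0.18 ≈ 0.72833.
Attributable cases ≈ PN × (exposed cases) = 0.72833 × 1416 ≈ 1031.32.

about 1031 cases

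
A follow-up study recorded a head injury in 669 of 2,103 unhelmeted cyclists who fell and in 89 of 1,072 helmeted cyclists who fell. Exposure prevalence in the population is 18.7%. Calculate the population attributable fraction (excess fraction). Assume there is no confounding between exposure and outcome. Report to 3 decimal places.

PAF ≈ 0.346

p₁ = P(outcome | exposed) = 669/2103 = 0.31812
p₀ = P(outcome | unexposed) = 89/1072 = 0.083022
Overall risk P(Y=1) = π·p₁ + (1−π)·p₀ = 0.187×0.31812 + 0.813×0.083022 = 0.12699.
Under exogeneity, PAF = [P(Y=1) − p₀] / P(Y=1).
PAF = (0.12699 − 0.083022) / 0.12699 ≈ 0.3462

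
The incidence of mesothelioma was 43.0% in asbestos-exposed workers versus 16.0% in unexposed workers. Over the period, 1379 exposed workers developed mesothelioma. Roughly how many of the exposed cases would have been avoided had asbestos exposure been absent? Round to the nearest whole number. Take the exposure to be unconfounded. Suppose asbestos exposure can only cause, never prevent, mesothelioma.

about 866 cases

p₁ = 0.43, p₀ = 0.16.
PN = (p₁ − p₀)/p₁ = (0.43 − 0.16) / 0.43 ≈ 0.62791.
Attributable cases ≈ PN × (exposed cases) = 0.62791 × 1379 ≈ 865.88.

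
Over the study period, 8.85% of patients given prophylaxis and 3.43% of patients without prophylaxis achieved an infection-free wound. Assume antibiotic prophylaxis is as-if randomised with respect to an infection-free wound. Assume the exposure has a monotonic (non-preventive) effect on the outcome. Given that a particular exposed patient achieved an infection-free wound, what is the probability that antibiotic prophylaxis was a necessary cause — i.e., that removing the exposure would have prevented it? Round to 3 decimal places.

p₁ = 0.0885, p₀ = 0.0343.
Under exogeneity and monotonicity, PN = (p₁ − p₀) / p₁.
PN = (0.0885 − 0.0343) / 0.0885 = 0.0542 / 0.0885 ≈ 0.6124

PN ≈ 0.612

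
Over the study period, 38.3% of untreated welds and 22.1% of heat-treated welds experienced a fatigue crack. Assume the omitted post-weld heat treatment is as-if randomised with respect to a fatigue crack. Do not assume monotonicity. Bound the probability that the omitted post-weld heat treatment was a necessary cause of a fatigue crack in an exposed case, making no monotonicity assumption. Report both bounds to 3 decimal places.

0.423 ≤ PN ≤ 1.000

p₁ = 0.383, p₀ = 0.221.
Under exogeneity alone the bounds on PN are max{0,(p₁−p₀)/p₁} ≤ PN ≤ min{1,(1−p₀)/p₁}.
  lower = (p₁ − p₀)/p₁ = 0.162 / 0.383 ≈ 0.4230
  upper = min{1, (1 − p₀)/p₁} = 0.779 / 0.383 ≈ 2.0339 → capped at 1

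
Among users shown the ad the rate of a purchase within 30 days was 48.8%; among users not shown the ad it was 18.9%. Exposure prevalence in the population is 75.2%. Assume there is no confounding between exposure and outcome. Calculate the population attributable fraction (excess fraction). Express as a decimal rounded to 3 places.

p₁ = 0.488, p₀ = 0.189.
Overall risk P(Y=1) = π·p₁ + (1−π)·p₀ = 0.752×0.488 + 0.248×0.189 = 0.41385.
Under exogeneity, PAF = [P(Y=1) − p₀] / P(Y=1).
PAF = (0.41385 − 0.189) / 0.41385 ≈ 0.5433

PAF ≈ 0.543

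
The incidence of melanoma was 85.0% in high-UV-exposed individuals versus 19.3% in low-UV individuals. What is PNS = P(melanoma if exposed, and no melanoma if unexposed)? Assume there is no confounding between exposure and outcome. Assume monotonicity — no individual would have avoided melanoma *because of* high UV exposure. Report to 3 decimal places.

PNS ≈ 0.657

p₁ = 0.85, p₀ = 0.193.
Under exogeneity and monotonicity, PNS = p₁ − p₀.
PNS = 0.85 − 0.193 = 0.657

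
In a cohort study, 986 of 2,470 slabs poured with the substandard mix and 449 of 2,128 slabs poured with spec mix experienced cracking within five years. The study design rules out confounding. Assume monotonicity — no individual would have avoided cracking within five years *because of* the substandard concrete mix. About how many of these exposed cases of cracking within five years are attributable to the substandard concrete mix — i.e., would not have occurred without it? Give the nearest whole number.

p₁ = P(outcome | exposed) = 986/2470 = 0.39919
p₀ = P(outcome | unexposed) = 449/2128 = 0.211
PN = (p₁ − p₀)/p₁ = (0.39919 − 0.211) / 0.39919 ≈ 0.47144.
Attributable cases ≈ PN × (exposed cases) = 0.47144 × 986 ≈ 464.84.

about 465 cases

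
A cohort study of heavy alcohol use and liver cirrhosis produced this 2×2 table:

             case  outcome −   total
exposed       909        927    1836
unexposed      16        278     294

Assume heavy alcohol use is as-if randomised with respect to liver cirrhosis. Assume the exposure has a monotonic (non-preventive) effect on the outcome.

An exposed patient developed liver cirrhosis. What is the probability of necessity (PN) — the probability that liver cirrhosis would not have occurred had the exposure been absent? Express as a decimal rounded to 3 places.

PN ≈ 0.890

p₁ = P(outcome | exposed) = 909/1836 = 0.4951
p₀ = P(outcome | unexposed) = 16/294 = 0.054422
Under exogeneity and monotonicity, PN = (p₁ − p₀)/p₁.
PN = (0.4951 − 0.054422) / 0.4951 ≈ 0.8901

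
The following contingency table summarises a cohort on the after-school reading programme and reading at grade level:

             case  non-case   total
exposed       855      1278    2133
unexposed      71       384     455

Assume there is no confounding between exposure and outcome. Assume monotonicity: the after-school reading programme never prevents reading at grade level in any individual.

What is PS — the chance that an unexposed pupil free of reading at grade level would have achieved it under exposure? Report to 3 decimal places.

p₁ = P(outcome | exposed) = 855/2133 = 0.40084
p₀ = P(outcome | unexposed) = 71/455 = 0.15604
Under exogeneity and monotonicity, PS = (p₁ − p₀) / (1 − p₀).
PS = (0.40084 − 0.15604) / (1 − 0.15604) = 0.2448 / 0.84396 ≈ 0.2901

PS ≈ 0.290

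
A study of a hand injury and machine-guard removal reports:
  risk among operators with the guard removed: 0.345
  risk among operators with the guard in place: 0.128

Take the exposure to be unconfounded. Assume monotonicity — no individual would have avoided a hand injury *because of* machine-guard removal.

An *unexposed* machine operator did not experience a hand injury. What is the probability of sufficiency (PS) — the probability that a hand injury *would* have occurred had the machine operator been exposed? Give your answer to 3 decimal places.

PS ≈ 0.249

Let p₁ = 0.345, p₀ = 0.128.
Under exogeneity and monotonicity, PS = (p₁ − p₀) / (1 − p₀).
PS = (0.345 − 0.128) / (1 − 0.128) = 0.217 / 0.872 ≈ 0.2489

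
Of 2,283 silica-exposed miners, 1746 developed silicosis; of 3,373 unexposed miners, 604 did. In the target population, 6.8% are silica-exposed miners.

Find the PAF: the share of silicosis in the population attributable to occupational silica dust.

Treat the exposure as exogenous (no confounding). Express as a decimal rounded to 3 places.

PAF ≈ 0.182

p₁ = P(outcome | exposed) = 1746/2283 = 0.76478
p₀ = P(outcome | unexposed) = 604/3373 = 0.17907
Overall risk P(Y=1) = π·p₁ + (1−π)·p₀ = 0.068×0.76478 + 0.932×0.17907 = 0.2189.
Under exogeneity, PAF = [P(Y=1) − p₀] / P(Y=1).
PAF = (0.2189 − 0.17907) / 0.2189 ≈ 0.1820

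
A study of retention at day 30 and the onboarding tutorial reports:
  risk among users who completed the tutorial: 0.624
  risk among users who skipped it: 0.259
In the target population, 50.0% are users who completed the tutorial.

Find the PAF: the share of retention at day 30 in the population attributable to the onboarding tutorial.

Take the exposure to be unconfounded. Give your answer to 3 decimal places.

PAF ≈ 0.413

Let p₁ = 0.624, p₀ = 0.259.
Overall risk P(Y=1) = π·p₁ + (1−π)·p₀ = 0.5×0.624 + 0.5×0.259 = 0.4415.
Under exogeneity, PAF = [P(Y=1) − p₀] / P(Y=1).
PAF = (0.4415 − 0.259) / 0.4415 ≈ 0.4134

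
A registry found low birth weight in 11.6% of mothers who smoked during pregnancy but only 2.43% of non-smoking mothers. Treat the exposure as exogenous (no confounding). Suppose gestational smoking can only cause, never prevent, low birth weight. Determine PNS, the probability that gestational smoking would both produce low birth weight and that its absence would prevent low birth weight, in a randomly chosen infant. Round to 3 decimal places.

PNS ≈ 0.092

p₁ = 0.116, p₀ = 0.0243.
Under exogeneity and monotonicity, PNS = p₁ − p₀.
PNS = 0.116 − 0.0243 = 0.0917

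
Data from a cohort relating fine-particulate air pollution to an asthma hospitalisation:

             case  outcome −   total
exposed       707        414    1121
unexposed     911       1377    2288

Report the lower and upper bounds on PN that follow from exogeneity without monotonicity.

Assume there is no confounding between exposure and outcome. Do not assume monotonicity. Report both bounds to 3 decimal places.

p₁ = P(outcome | exposed) = 707/1121 = 0.63069
p₀ = P(outcome | unexposed) = 911/2288 = 0.39816
Under exogeneity alone the bounds on PN are max{0,(p₁−p₀)/p₁} ≤ PN ≤ min{1,(1−p₀)/p₁}.
  lower = (p₁ − p₀)/p₁ = 0.23252 / 0.63069 ≈ 0.3687
  upper = min{1, (1 − p₀)/p₁} = 0.60184 / 0.63069 ≈ 0.9543

0.369 ≤ PN ≤ 0.954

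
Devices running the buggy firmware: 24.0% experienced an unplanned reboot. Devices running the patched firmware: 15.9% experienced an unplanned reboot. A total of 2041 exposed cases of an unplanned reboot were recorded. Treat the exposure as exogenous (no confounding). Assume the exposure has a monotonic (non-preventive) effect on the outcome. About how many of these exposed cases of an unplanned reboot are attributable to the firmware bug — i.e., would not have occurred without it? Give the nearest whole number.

p₁ = 0.24, p₀ = 0.159.
PN = (p₁ − p₀)/p₁ = (0.24 − 0.159) / 0.24 ≈ 0.33750.
Attributable cases ≈ PN × (exposed cases) = 0.33750 × 2041 ≈ 688.84.

about 689 cases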